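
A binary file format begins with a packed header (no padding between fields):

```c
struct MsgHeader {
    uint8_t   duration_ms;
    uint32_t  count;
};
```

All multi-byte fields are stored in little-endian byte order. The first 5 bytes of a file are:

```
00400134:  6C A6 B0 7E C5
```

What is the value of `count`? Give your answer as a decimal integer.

3313414310

`count` follows `duration_ms` (1 byte), so it starts at byte offset 1 and occupies 4 bytes.
Bytes at offsets 1..4: A6 B0 7E C5.
In little-endian order the low byte comes first in memory.
Reassemble most-significant byte first: C5 7E B0 A6 → 0xC57EB0A6.
0xC57EB0A6 = 3313414310.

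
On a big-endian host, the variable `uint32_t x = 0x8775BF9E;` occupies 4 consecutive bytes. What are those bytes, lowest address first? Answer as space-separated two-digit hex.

87 75 BF 9E

Split into bytes (most-significant first): 87 75 BF 9E.
Big-endian stores the most-significant byte at the lowest address.
So the memory order matches the most-significant-first order: 87 75 BF 9E.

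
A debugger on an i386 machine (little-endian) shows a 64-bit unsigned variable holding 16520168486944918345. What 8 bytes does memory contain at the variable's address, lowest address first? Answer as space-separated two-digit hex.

16520168486944918345 in hexadecimal, padded to 64 bits, is 0xE5436DB615F44B49.
Split into bytes (most-significant first): E5 43 6D B6 15 F4 4B 49.
In little-endian order the low byte comes first in memory.
So at ascending addresses the bytes are 49 4B F4 15 B6 6D 43 E5.

49 4B F4 15 B6 6D 43 E5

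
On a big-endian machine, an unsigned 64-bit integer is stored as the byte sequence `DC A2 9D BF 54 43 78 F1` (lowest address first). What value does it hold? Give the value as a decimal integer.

Big-endian stores the most-significant byte at the lowest address.
The bytes are already most-significant first: 0xDCA29DBF544378F1.
0xDCA29DBF544378F1 = 15898443079649294577.

15898443079649294577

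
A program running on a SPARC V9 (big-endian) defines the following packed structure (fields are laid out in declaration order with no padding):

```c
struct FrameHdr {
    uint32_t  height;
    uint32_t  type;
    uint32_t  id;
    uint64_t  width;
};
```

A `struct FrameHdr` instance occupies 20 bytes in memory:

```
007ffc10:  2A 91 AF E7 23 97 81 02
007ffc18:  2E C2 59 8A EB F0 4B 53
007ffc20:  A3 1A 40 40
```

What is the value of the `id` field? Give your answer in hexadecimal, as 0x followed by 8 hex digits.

`id` follows `height` (4 B), `type` (4 B), so it starts at offset 4 + 4 = 8 and occupies 4 bytes.
Bytes at offsets 8..11: 2E C2 59 8A.
Big-endian: lowest address holds the most-significant byte.
The bytes are already most-significant first: 0x2EC2598A.

0x2EC2598A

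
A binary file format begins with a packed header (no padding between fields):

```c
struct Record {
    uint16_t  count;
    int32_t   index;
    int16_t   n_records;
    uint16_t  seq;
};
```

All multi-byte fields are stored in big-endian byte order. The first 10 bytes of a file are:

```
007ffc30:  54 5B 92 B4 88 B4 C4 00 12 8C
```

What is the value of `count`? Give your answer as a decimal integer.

21595

`count` is the first field, at byte offset 0, occupying 2 bytes.
Bytes at offsets 0..1: 54 5B.
Big-endian stores the most-significant byte at the lowest address.
The bytes are already most-significant first: 0x545B.
0x545B = 21595.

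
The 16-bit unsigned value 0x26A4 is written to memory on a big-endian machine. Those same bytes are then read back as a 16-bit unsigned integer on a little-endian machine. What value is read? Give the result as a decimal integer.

Stored big-endian, the bytes at ascending addresses are 26 A4.
Read back as little-endian, the first byte is least significant, giving 0xA426.
0xA426 = 42022.

42022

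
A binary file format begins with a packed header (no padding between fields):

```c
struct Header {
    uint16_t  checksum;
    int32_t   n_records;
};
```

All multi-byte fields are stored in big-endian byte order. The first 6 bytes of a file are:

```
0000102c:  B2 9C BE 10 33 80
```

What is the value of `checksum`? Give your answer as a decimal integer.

45724

`checksum` is the first field, at byte offset 0, occupying 2 bytes.
Bytes at offsets 0..1: B2 9C.
In big-endian order the high byte comes first in memory.
The bytes are already most-significant first: 0xB29C.
0xB29C = 45724.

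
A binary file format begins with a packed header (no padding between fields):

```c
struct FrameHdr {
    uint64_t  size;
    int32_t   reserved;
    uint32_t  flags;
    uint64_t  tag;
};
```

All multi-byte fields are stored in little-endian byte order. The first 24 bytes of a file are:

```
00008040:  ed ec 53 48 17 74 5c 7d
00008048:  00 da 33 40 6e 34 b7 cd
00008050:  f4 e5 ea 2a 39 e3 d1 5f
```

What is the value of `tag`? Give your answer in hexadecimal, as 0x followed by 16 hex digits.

0x5FD1E3392AEAE5F4

`tag` follows `size` (8 B), `reserved` (4 B), `flags` (4 B), so it starts at offset 8 + 4 + 4 = 16 and occupies 8 bytes.
Bytes at offsets 16..23: F4 E5 EA 2A 39 E3 D1 5F.
Little-endian: lowest address holds the least-significant byte.
Reassemble most-significant byte first: 5F D1 E3 39 2A EA E5 F4 → 0x5FD1E3392AEAE5F4.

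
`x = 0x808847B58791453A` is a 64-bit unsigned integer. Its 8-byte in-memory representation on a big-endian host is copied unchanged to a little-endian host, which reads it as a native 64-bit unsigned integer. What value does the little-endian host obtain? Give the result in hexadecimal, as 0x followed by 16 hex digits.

0x3A459187B5478880

Stored big-endian, the bytes at ascending addresses are 80 88 47 B5 87 91 45 3A.
Read back as little-endian, the first byte is least significant, giving 0x3A459187B5478880.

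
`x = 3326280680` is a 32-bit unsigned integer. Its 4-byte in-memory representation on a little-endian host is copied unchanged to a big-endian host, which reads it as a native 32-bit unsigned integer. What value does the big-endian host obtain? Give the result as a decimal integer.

3326280680 in 32-bit hexadecimal is 0xC64303E8.
Stored little-endian, the bytes at ascending addresses are E8 03 43 C6.
Read back as big-endian, the last byte is least significant, giving 0xE80343C6.
0xE80343C6 = 3892528070.

3892528070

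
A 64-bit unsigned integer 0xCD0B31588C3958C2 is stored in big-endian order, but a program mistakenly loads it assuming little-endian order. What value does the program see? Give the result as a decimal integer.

14004006316246371277

Stored big-endian, the bytes at ascending addresses are CD 0B 31 58 8C 39 58 C2.
Read back as little-endian, the first byte is least significant, giving 0xC258398C58310BCD.
0xC258398C58310BCD = 14004006316246371277.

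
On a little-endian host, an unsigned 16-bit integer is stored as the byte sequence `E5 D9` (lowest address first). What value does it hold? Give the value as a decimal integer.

Little-endian: lowest address holds the least-significant byte.
Reassemble most-significant byte first: D9 E5 → 0xD9E5.
0xD9E5 = 55781.

55781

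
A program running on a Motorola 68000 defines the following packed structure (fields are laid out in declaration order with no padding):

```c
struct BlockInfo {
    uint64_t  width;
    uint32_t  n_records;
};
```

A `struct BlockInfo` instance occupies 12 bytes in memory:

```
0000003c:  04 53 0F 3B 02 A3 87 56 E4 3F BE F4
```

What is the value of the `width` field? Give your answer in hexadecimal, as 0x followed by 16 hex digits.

`width` is the first field, at byte offset 0, occupying 8 bytes.
Bytes at offsets 0..7: 04 53 0F 3B 02 A3 87 56.
Big-endian stores the most-significant byte at the lowest address.
The bytes are already most-significant first: 0x04530F3B02A38756.

0x04530F3B02A38756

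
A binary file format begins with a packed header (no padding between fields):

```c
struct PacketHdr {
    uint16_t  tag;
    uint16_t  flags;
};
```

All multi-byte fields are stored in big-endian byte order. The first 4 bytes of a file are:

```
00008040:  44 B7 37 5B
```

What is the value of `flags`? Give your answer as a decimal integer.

`flags` follows `tag` (2 bytes), so it starts at byte offset 2 and occupies 2 bytes.
Bytes at offsets 2..3: 37 5B.
In big-endian order the high byte comes first in memory.
The bytes are already most-significant first: 0x375B.
0x375B = 14171.

14171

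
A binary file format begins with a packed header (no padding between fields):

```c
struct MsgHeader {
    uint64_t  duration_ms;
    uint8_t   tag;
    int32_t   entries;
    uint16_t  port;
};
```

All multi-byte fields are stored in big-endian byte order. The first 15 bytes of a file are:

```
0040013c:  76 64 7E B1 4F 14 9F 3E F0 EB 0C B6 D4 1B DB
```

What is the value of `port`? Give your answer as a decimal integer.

`port` follows `duration_ms` (8 B), `tag` (1 B), `entries` (4 B), so it starts at offset 8 + 1 + 4 = 13 and occupies 2 bytes.
Bytes at offsets 13..14: 1B DB.
In big-endian order the high byte comes first in memory.
The bytes are already most-significant first: 0x1BDB.
0x1BDB = 7131.

7131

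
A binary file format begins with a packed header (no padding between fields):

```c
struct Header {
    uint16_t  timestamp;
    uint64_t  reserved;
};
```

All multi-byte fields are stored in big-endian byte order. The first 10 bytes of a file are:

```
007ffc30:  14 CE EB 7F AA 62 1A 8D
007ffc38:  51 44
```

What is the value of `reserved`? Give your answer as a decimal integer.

16969469259284304196

`reserved` follows `timestamp` (2 bytes), so it starts at byte offset 2 and occupies 8 bytes.
Bytes at offsets 2..9: EB 7F AA 62 1A 8D 51 44.
Big-endian stores the most-significant byte at the lowest address.
The bytes are already most-significant first: 0xEB7FAA621A8D5144.
0xEB7FAA621A8D5144 = 16969469259284304196.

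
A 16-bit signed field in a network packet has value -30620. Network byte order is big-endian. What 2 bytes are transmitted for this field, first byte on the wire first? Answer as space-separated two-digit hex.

88 64

Two's complement of -30620 in 16 bits: 30620 = 0x779C; invert → 0x8863; add 1 → 0x8864.
Split into bytes (most-significant first): 88 64.
Big-endian: lowest address holds the most-significant byte.
So the memory order matches the most-significant-first order: 88 64.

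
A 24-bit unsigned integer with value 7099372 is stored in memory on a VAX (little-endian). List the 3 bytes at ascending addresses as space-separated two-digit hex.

EC 53 6C

7099372 in hexadecimal, padded to 24 bits, is 0x6C53EC.
Split into bytes (most-significant first): 6C 53 EC.
In little-endian order the low byte comes first in memory.
So at ascending addresses the bytes are EC 53 6C.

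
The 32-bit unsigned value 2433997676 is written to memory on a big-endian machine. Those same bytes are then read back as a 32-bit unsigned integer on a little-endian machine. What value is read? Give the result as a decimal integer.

1826296721

2433997676 in 32-bit hexadecimal is 0x9113DB6C.
Stored big-endian, the bytes at ascending addresses are 91 13 DB 6C.
Read back as little-endian, the first byte is least significant, giving 0x6CDB1391.
0x6CDB1391 = 1826296721.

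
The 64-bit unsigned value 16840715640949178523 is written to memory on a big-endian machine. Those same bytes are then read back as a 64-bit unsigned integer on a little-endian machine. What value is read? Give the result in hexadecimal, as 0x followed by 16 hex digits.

0x9B002446A63DB6E9

16840715640949178523 in 64-bit hexadecimal is 0xE9B63DA64624009B.
Stored big-endian, the bytes at ascending addresses are E9 B6 3D A6 46 24 00 9B.
Read back as little-endian, the first byte is least significant, giving 0x9B002446A63DB6E9.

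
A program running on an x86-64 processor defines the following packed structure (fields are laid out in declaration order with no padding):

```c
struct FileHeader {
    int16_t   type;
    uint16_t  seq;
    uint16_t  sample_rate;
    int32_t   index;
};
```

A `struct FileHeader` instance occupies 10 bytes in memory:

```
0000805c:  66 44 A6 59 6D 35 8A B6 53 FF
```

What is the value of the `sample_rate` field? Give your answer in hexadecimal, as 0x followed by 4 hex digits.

`sample_rate` follows `type` (2 B), `seq` (2 B), so it starts at offset 2 + 2 = 4 and occupies 2 bytes.
Bytes at offsets 4..5: 6D 35.
Little-endian stores the least-significant byte at the lowest address.
Reassemble most-significant byte first: 35 6D → 0x356D.

0x356D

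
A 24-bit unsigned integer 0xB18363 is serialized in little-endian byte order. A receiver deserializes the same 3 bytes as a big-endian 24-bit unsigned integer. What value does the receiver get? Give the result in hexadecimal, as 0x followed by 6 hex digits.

Stored little-endian, the bytes at ascending addresses are 63 83 B1.
Read back as big-endian, the last byte is least significant, giving 0x6383B1.

0x6383B1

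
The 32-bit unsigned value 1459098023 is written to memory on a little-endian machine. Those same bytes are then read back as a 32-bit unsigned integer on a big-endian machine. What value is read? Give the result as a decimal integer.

2802972758

1459098023 in 32-bit hexadecimal is 0x56F811A7.
Stored little-endian, the bytes at ascending addresses are A7 11 F8 56.
Read back as big-endian, the last byte is least significant, giving 0xA711F856.
0xA711F856 = 2802972758.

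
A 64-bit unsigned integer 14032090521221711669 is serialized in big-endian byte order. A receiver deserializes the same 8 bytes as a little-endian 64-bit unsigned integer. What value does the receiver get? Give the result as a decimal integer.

3875219789907475394

14032090521221711669 in 64-bit hexadecimal is 0xC2BBFFFBDD8BC735.
Stored big-endian, the bytes at ascending addresses are C2 BB FF FB DD 8B C7 35.
Read back as little-endian, the first byte is least significant, giving 0x35C78BDDFBFFBBC2.
0x35C78BDDFBFFBBC2 = 3875219789907475394.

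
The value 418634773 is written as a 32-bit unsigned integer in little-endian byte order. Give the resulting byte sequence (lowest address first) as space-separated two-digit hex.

418634773 in hexadecimal, padded to 32 bits, is 0x18F3DC15.
Split into bytes (most-significant first): 18 F3 DC 15.
Little-endian stores the least-significant byte at the lowest address.
So at ascending addresses the bytes are 15 DC F3 18.

15 DC F3 18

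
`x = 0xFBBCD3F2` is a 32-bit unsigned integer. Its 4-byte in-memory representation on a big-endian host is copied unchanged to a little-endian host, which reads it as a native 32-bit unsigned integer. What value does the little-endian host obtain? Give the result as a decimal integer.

4073962747

Stored big-endian, the bytes at ascending addresses are FB BC D3 F2.
Read back as little-endian, the first byte is least significant, giving 0xF2D3BCFB.
0xF2D3BCFB = 4073962747.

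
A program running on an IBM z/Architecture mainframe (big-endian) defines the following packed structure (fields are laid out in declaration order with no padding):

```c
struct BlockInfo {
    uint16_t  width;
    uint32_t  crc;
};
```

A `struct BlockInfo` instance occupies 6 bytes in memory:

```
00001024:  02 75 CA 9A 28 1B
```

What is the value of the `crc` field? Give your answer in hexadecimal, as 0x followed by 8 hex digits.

0xCA9A281B

`crc` follows `width` (2 bytes), so it starts at byte offset 2 and occupies 4 bytes.
Bytes at offsets 2..5: CA 9A 28 1B.
Big-endian stores the most-significant byte at the lowest address.
The bytes are already most-significant first: 0xCA9A281B.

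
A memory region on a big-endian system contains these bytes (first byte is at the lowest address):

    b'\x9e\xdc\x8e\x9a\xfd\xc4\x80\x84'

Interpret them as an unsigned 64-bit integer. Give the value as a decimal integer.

Big-endian: lowest address holds the most-significant byte.
The bytes are already most-significant first: 0x9EDC8E9AFDC48084.
0x9EDC8E9AFDC48084 = 11447181149202579588.

11447181149202579588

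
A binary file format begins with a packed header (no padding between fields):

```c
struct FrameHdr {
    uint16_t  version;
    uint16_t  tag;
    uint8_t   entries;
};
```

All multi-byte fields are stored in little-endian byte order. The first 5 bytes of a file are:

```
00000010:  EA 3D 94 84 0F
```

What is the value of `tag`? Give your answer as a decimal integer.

33940

`tag` follows `version` (2 bytes), so it starts at byte offset 2 and occupies 2 bytes.
Bytes at offsets 2..3: 94 84.
Little-endian stores the least-significant byte at the lowest address.
Reassemble most-significant byte first: 84 94 → 0x8494.
0x8494 = 33940.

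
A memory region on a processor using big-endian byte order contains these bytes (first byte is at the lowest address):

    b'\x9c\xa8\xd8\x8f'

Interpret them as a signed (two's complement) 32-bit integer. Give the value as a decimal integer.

In big-endian order the high byte comes first in memory.
The bytes are already most-significant first: 0x9CA8D88F.
Top bit is set, so as a signed 32-bit value this is 0x9CA8D88F − 2^32 = -1666656113.

-1666656113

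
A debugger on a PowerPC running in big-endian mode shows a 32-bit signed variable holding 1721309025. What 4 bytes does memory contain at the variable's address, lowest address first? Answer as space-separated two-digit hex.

66 99 17 61

1721309025 in hexadecimal, padded to 32 bits, is 0x66991761.
Split into bytes (most-significant first): 66 99 17 61.
In big-endian order the high byte comes first in memory.
So the memory order matches the most-significant-first order: 66 99 17 61.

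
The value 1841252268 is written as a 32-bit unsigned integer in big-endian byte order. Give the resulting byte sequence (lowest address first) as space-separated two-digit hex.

6D BF 47 AC

1841252268 in hexadecimal, padded to 32 bits, is 0x6DBF47AC.
Split into bytes (most-significant first): 6D BF 47 AC.
In big-endian order the high byte comes first in memory.
So the memory order matches the most-significant-first order: 6D BF 47 AC.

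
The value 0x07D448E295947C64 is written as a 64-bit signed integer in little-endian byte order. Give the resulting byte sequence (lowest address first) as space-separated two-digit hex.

Split into bytes (most-significant first): 07 D4 48 E2 95 94 7C 64.
In little-endian order the low byte comes first in memory.
So at ascending addresses the bytes are 64 7C 94 95 E2 48 D4 07.

64 7C 94 95 E2 48 D4 07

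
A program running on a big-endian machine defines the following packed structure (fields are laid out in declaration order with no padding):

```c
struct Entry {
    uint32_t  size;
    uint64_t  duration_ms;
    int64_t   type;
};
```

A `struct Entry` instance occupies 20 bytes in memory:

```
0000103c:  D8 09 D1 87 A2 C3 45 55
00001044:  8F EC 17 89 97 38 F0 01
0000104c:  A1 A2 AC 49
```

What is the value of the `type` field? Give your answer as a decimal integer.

-7550020885489210295

`type` follows `size` (4 B), `duration_ms` (8 B), so it starts at offset 4 + 8 = 12 and occupies 8 bytes.
Bytes at offsets 12..19: 97 38 F0 01 A1 A2 AC 49.
Big-endian stores the most-significant byte at the lowest address.
The bytes are already most-significant first: 0x9738F001A1A2AC49.
Top bit is set, so as a signed 64-bit value this is 0x9738F001A1A2AC49 − 2^64 = -7550020885489210295.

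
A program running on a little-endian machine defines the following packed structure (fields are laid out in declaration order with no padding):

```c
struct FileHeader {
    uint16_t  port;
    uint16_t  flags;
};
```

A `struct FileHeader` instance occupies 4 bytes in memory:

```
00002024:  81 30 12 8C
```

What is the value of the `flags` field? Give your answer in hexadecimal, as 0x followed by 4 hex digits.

`flags` follows `port` (2 bytes), so it starts at byte offset 2 and occupies 2 bytes.
Bytes at offsets 2..3: 12 8C.
Little-endian stores the least-significant byte at the lowest address.
Reassemble most-significant byte first: 8C 12 → 0x8C12.

0x8C12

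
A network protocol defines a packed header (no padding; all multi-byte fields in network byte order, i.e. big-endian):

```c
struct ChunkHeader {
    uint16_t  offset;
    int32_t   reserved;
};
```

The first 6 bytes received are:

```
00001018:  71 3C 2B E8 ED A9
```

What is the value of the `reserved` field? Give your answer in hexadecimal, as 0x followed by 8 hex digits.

`reserved` follows `offset` (2 bytes), so it starts at byte offset 2 and occupies 4 bytes.
Bytes at offsets 2..5: 2B E8 ED A9.
Big-endian: lowest address holds the most-significant byte.
The bytes are already most-significant first: 0x2BE8EDA9.

0x2BE8EDA9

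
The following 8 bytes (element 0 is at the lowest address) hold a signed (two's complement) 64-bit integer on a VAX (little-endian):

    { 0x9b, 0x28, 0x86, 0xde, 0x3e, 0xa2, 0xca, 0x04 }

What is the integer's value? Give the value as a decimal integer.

345266712352270491

Little-endian stores the least-significant byte at the lowest address.
Reassemble most-significant byte first: 04 CA A2 3E DE 86 28 9B → 0x04CAA23EDE86289B.
0x04CAA23EDE86289B = 345266712352270491.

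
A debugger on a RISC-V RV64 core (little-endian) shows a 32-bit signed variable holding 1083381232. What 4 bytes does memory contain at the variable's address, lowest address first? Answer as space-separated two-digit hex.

1083381232 in hexadecimal, padded to 32 bits, is 0x409315F0.
Split into bytes (most-significant first): 40 93 15 F0.
Little-endian: lowest address holds the least-significant byte.
So at ascending addresses the bytes are F0 15 93 40.

F0 15 93 40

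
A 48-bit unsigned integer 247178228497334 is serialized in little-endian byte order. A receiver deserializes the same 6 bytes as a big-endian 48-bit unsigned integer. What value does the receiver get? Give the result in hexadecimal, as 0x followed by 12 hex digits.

0xB67B81AACEE0

247178228497334 in 48-bit hexadecimal is 0xE0CEAA817BB6.
Stored little-endian, the bytes at ascending addresses are B6 7B 81 AA CE E0.
Read back as big-endian, the last byte is least significant, giving 0xB67B81AACEE0.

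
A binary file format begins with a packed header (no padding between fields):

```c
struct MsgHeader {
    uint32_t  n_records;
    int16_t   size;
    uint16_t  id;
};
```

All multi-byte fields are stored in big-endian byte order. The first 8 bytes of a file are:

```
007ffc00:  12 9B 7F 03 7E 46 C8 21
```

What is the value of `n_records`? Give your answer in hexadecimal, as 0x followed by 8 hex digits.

0x129B7F03

`n_records` is the first field, at byte offset 0, occupying 4 bytes.
Bytes at offsets 0..3: 12 9B 7F 03.
Big-endian stores the most-significant byte at the lowest address.
The bytes are already most-significant first: 0x129B7F03.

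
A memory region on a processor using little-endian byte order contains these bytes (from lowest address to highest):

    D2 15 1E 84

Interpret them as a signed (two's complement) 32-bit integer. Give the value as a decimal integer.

-2078403118

Little-endian stores the least-significant byte at the lowest address.
Reassemble most-significant byte first: 84 1E 15 D2 → 0x841E15D2.
Top bit is set, so as a signed 32-bit value this is 0x841E15D2 − 2^32 = -2078403118.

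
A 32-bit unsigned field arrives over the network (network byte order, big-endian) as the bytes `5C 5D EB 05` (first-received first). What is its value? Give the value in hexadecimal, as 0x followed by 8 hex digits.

In big-endian order the high byte comes first in memory.
The bytes are already most-significant first: 0x5C5DEB05.

0x5C5DEB05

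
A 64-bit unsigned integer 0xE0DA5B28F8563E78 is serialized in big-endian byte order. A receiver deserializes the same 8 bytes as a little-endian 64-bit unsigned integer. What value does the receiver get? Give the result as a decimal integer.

8664458356936399584

Stored big-endian, the bytes at ascending addresses are E0 DA 5B 28 F8 56 3E 78.
Read back as little-endian, the first byte is least significant, giving 0x783E56F8285BDAE0.
0x783E56F8285BDAE0 = 8664458356936399584.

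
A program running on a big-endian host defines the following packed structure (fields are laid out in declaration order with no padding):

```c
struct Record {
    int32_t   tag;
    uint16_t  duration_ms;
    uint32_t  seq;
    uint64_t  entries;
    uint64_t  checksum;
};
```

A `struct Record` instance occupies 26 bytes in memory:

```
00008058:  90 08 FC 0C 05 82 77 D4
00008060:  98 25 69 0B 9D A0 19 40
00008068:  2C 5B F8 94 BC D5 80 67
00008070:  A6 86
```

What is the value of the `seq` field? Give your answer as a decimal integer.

2010421285

`seq` follows `tag` (4 B), `duration_ms` (2 B), so it starts at offset 4 + 2 = 6 and occupies 4 bytes.
Bytes at offsets 6..9: 77 D4 98 25.
Big-endian: lowest address holds the most-significant byte.
The bytes are already most-significant first: 0x77D49825.
0x77D49825 = 2010421285.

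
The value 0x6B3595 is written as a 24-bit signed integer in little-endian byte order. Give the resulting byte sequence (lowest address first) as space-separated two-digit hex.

95 35 6B

Split into bytes (most-significant first): 6B 35 95.
In little-endian order the low byte comes first in memory.
So at ascending addresses the bytes are 95 35 6B.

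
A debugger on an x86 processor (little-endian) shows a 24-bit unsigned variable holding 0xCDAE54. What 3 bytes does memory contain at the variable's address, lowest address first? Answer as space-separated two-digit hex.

Split into bytes (most-significant first): CD AE 54.
In little-endian order the low byte comes first in memory.
So at ascending addresses the bytes are 54 AE CD.

54 AE CD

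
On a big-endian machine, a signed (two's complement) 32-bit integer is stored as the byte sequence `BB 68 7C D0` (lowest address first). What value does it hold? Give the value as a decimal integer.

-1150780208

In big-endian order the high byte comes first in memory.
The bytes are already most-significant first: 0xBB687CD0.
Top bit is set, so as a signed 32-bit value this is 0xBB687CD0 − 2^32 = -1150780208.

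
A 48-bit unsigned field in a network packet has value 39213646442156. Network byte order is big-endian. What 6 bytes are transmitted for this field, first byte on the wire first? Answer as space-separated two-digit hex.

23 AA 23 77 6E AC

39213646442156 in hexadecimal, padded to 48 bits, is 0x23AA23776EAC.
Split into bytes (most-significant first): 23 AA 23 77 6E AC.
Big-endian: lowest address holds the most-significant byte.
So the memory order matches the most-significant-first order: 23 AA 23 77 6E AC.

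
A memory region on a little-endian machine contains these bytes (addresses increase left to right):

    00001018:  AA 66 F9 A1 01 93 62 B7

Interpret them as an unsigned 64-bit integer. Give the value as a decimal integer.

13214285891880183466

Little-endian: lowest address holds the least-significant byte.
Reassemble most-significant byte first: B7 62 93 01 A1 F9 66 AA → 0xB7629301A1F966AA.
0xB7629301A1F966AA = 13214285891880183466.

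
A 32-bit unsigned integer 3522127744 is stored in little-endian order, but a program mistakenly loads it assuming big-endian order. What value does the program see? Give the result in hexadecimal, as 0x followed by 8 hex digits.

0x8067EFD1

3522127744 in 32-bit hexadecimal is 0xD1EF6780.
Stored little-endian, the bytes at ascending addresses are 80 67 EF D1.
Read back as big-endian, the last byte is least significant, giving 0x8067EFD1.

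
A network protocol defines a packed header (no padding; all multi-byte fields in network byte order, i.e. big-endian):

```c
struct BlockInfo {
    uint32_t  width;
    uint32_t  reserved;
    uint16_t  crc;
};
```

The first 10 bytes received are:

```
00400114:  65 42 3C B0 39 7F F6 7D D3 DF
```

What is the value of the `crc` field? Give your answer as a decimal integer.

54239

`crc` follows `width` (4 B), `reserved` (4 B), so it starts at offset 4 + 4 = 8 and occupies 2 bytes.
Bytes at offsets 8..9: D3 DF.
In big-endian order the high byte comes first in memory.
The bytes are already most-significant first: 0xD3DF.
0xD3DF = 54239.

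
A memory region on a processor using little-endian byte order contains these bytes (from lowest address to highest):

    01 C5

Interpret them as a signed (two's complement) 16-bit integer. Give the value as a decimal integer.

Little-endian: lowest address holds the least-significant byte.
Reassemble most-significant byte first: C5 01 → 0xC501.
Top bit is set, so as a signed 16-bit value this is 0xC501 − 2^16 = -15103.

-15103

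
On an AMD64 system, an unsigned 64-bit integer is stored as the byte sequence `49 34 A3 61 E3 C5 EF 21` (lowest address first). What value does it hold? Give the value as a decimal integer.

In little-endian order the low byte comes first in memory.
Reassemble most-significant byte first: 21 EF C5 E3 61 A3 34 49 → 0x21EFC5E361A33449.
0x21EFC5E361A33449 = 2445390703071802441.

2445390703071802441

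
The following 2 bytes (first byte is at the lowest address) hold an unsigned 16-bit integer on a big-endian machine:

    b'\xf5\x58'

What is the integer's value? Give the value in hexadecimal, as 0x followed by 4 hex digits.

Big-endian stores the most-significant byte at the lowest address.
The bytes are already most-significant first: 0xF558.

0xF558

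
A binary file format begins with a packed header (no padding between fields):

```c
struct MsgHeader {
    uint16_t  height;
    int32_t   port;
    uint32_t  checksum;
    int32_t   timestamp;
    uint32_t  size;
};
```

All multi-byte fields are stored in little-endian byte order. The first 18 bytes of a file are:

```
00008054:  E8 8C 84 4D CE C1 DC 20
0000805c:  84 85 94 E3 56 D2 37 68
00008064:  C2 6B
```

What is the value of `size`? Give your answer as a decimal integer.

1807902775

`size` follows `height` (2 B), `port` (4 B), `checksum` (4 B), `timestamp` (4 B), so it starts at offset 2 + 4 + 4 + 4 = 14 and occupies 4 bytes.
Bytes at offsets 14..17: 37 68 C2 6B.
Little-endian stores the least-significant byte at the lowest address.
Reassemble most-significant byte first: 6B C2 68 37 → 0x6BC26837.
0x6BC26837 = 1807902775.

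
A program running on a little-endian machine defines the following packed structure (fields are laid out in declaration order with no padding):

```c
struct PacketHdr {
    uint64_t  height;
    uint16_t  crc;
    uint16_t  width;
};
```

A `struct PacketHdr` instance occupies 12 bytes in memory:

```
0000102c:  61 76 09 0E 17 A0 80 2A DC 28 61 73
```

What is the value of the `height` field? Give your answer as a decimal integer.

3062623767492130401

`height` is the first field, at byte offset 0, occupying 8 bytes.
Bytes at offsets 0..7: 61 76 09 0E 17 A0 80 2A.
Little-endian stores the least-significant byte at the lowest address.
Reassemble most-significant byte first: 2A 80 A0 17 0E 09 76 61 → 0x2A80A0170E097661.
0x2A80A0170E097661 = 3062623767492130401.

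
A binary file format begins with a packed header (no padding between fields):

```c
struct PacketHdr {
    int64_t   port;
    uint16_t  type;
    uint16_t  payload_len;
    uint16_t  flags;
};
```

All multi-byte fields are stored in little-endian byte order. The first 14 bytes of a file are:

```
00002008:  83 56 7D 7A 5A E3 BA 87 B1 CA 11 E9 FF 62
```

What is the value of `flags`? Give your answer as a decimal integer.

25343

`flags` follows `port` (8 B), `type` (2 B), `payload_len` (2 B), so it starts at offset 8 + 2 + 2 = 12 and occupies 2 bytes.
Bytes at offsets 12..13: FF 62.
Little-endian stores the least-significant byte at the lowest address.
Reassemble most-significant byte first: 62 FF → 0x62FF.
0x62FF = 25343.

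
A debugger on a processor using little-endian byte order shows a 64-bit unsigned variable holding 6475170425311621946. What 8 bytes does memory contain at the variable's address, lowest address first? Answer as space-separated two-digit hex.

3A 73 D0 E4 31 6D DC 59

6475170425311621946 in hexadecimal, padded to 64 bits, is 0x59DC6D31E4D0733A.
Split into bytes (most-significant first): 59 DC 6D 31 E4 D0 73 3A.
Little-endian: lowest address holds the least-significant byte.
So at ascending addresses the bytes are 3A 73 D0 E4 31 6D DC 59.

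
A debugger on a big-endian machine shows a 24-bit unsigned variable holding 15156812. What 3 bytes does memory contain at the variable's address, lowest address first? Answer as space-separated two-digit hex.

E7 46 4C

15156812 in hexadecimal, padded to 24 bits, is 0xE7464C.
Split into bytes (most-significant first): E7 46 4C.
In big-endian order the high byte comes first in memory.
So the memory order matches the most-significant-first order: E7 46 4C.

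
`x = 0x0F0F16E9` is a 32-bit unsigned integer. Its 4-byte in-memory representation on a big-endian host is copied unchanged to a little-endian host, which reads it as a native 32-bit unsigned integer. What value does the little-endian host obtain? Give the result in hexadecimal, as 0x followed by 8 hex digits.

0xE9160F0F

Stored big-endian, the bytes at ascending addresses are 0F 0F 16 E9.
Read back as little-endian, the first byte is least significant, giving 0xE9160F0F.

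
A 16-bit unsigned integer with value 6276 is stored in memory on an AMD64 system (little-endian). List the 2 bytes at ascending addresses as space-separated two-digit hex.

6276 in hexadecimal, padded to 16 bits, is 0x1884.
Split into bytes (most-significant first): 18 84.
Little-endian: lowest address holds the least-significant byte.
So at ascending addresses the bytes are 84 18.

84 18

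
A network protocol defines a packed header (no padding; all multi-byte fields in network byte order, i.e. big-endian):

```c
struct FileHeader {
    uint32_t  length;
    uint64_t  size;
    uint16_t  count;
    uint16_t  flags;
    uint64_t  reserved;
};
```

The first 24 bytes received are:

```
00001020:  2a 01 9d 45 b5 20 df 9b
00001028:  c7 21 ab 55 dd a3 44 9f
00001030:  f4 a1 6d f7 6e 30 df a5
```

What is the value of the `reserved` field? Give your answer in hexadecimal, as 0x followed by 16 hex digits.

`reserved` follows `length` (4 B), `size` (8 B), `count` (2 B), `flags` (2 B), so it starts at offset 4 + 8 + 2 + 2 = 16 and occupies 8 bytes.
Bytes at offsets 16..23: F4 A1 6D F7 6E 30 DF A5.
Big-endian: lowest address holds the most-significant byte.
The bytes are already most-significant first: 0xF4A16DF76E30DFA5.

0xF4A16DF76E30DFA5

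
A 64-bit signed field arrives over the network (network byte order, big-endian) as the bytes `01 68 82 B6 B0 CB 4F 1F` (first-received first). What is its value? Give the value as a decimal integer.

101474712777608991

In big-endian order the high byte comes first in memory.
The bytes are already most-significant first: 0x016882B6B0CB4F1F.
0x016882B6B0CB4F1F = 101474712777608991.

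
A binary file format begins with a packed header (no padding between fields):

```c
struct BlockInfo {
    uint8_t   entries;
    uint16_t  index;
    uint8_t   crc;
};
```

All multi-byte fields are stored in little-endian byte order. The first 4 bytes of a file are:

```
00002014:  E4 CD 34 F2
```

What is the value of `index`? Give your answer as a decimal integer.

13517

`index` follows `entries` (1 byte), so it starts at byte offset 1 and occupies 2 bytes.
Bytes at offsets 1..2: CD 34.
Little-endian: lowest address holds the least-significant byte.
Reassemble most-significant byte first: 34 CD → 0x34CD.
0x34CD = 13517.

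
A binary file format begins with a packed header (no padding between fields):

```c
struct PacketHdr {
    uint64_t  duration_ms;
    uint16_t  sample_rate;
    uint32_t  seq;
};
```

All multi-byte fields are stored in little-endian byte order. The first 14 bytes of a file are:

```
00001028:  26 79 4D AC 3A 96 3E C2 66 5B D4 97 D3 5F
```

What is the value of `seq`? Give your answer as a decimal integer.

1607702484

`seq` follows `duration_ms` (8 B), `sample_rate` (2 B), so it starts at offset 8 + 2 = 10 and occupies 4 bytes.
Bytes at offsets 10..13: D4 97 D3 5F.
In little-endian order the low byte comes first in memory.
Reassemble most-significant byte first: 5F D3 97 D4 → 0x5FD397D4.
0x5FD397D4 = 1607702484.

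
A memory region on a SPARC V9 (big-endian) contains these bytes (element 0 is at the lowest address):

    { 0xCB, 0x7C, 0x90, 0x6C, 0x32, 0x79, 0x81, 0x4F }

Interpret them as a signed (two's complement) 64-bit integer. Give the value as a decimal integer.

-3783990792520367793

Big-endian: lowest address holds the most-significant byte.
The bytes are already most-significant first: 0xCB7C906C3279814F.
Top bit is set, so as a signed 64-bit value this is 0xCB7C906C3279814F − 2^64 = -3783990792520367793.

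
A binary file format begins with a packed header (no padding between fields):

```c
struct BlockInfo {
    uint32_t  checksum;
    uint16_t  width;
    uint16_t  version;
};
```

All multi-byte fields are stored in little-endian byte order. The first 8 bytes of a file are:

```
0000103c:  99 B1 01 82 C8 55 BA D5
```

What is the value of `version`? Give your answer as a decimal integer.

54714

`version` follows `checksum` (4 B), `width` (2 B), so it starts at offset 4 + 2 = 6 and occupies 2 bytes.
Bytes at offsets 6..7: BA D5.
Little-endian: lowest address holds the least-significant byte.
Reassemble most-significant byte first: D5 BA → 0xD5BA.
0xD5BA = 54714.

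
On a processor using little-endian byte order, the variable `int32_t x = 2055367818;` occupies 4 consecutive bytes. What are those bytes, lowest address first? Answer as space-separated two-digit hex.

2055367818 in hexadecimal, padded to 32 bits, is 0x7A826C8A.
Split into bytes (most-significant first): 7A 82 6C 8A.
In little-endian order the low byte comes first in memory.
So at ascending addresses the bytes are 8A 6C 82 7A.

8A 6C 82 7A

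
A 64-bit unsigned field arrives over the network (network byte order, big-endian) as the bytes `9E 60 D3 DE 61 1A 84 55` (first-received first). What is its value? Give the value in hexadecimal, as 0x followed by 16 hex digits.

0x9E60D3DE611A8455

Big-endian: lowest address holds the most-significant byte.
The bytes are already most-significant first: 0x9E60D3DE611A8455.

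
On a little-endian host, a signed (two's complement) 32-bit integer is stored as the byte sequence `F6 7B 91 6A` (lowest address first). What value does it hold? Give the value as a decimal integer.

1787919350

Little-endian: lowest address holds the least-significant byte.
Reassemble most-significant byte first: 6A 91 7B F6 → 0x6A917BF6.
0x6A917BF6 = 1787919350.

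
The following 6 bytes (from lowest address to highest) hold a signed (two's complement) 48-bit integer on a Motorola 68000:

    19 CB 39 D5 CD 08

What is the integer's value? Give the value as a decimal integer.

28360639368456

Big-endian: lowest address holds the most-significant byte.
The bytes are already most-significant first: 0x19CB39D5CD08.
0x19CB39D5CD08 = 28360639368456.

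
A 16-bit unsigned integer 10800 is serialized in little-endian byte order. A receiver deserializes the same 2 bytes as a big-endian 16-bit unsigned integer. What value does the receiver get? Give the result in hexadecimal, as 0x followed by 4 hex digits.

10800 in 16-bit hexadecimal is 0x2A30.
Stored little-endian, the bytes at ascending addresses are 30 2A.
Read back as big-endian, the last byte is least significant, giving 0x302A.

0x302A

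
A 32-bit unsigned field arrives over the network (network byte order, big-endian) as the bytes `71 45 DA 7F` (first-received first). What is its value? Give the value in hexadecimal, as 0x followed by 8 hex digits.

0x7145DA7F

Big-endian: lowest address holds the most-significant byte.
The bytes are already most-significant first: 0x7145DA7F.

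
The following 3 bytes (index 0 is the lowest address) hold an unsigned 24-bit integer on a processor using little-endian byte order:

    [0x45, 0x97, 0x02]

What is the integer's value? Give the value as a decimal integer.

Little-endian stores the least-significant byte at the lowest address.
Reassemble most-significant byte first: 02 97 45 → 0x029745.
0x029745 = 169797.

169797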